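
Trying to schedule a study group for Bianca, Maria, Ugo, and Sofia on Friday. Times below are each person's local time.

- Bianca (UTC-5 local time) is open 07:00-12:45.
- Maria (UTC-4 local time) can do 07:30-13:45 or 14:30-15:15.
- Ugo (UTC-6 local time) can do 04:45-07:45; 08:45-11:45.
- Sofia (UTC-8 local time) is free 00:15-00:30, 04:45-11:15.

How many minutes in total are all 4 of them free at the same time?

Bianca in UTC: 12:00-17:45 (add 5h to convert from UTC-5).
Maria in UTC: 11:30-17:45, 18:30-19:15 (add 4h to convert from UTC-4).
Ugo in UTC: 10:45-13:45, 14:45-17:45 (add 6h to convert from UTC-6).
Sofia in UTC: 08:15-08:30, 12:45-19:15 (add 8h to convert from UTC-8).
Bianca ∩ Maria: 12:00-17:45.
Bianca ∩ Maria ∩ Ugo: 12:00-13:45, 14:45-17:45.
Bianca ∩ Maria ∩ Ugo ∩ Sofia: 12:45-13:45, 14:45-17:45.
Those are the intersection windows.
Summing the common windows: 60 + 180 = 240 minutes.

240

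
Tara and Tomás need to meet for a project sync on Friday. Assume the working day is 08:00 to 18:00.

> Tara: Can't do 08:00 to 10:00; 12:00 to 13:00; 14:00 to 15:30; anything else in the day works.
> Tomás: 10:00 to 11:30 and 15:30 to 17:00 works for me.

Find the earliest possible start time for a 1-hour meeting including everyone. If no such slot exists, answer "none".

Tara free: 10:00-12:00, 13:00-14:00, 15:30-18:00 (invert busy blocks within the working day).
Tomás free: 10:00-11:30, 15:30-17:00.
Tara ∩ Tomás: 10:00-11:30, 15:30-17:00.
So the common availability across everyone is 10:00-11:30, 15:30-17:00.
The first common window of at least 60 minutes is 10:00-11:30, so the earliest start is 10:00.

10:00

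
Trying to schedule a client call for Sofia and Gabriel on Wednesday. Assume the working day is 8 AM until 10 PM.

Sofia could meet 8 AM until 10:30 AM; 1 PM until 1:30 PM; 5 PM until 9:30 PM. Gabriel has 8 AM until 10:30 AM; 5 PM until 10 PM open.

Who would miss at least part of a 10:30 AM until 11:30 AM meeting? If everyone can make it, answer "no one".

Sofia: not fully free for 10:30-11:30. Gabriel: not fully free for 10:30-11:30.

Gabriel, Sofia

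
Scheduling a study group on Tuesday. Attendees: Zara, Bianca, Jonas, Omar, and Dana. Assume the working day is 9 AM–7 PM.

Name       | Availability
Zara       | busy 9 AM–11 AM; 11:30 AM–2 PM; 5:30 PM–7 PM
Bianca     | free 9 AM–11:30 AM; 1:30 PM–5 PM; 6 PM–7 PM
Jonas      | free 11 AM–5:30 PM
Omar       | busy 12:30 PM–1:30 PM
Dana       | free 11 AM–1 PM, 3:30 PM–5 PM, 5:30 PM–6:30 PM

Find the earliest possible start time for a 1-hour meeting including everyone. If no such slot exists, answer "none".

15:30

Zara free: 11:00-11:30, 14:00-17:30 (invert busy blocks within the working day).
Bianca free: 09:00-11:30, 13:30-17:00, 18:00-19:00.
Jonas free: 11:00-17:30.
Omar free: 09:00-12:30, 13:30-19:00 (invert busy blocks within the working day).
Dana free: 11:00-13:00, 15:30-17:00, 17:30-18:30.
Zara ∩ Bianca: 11:00-11:30, 14:00-17:00.
Zara ∩ Bianca ∩ Jonas: 11:00-11:30, 14:00-17:00.
Zara ∩ Bianca ∩ Jonas ∩ Omar: 11:00-11:30, 14:00-17:00.
Zara ∩ Bianca ∩ Jonas ∩ Omar ∩ Dana: 11:00-11:30, 15:30-17:00.
The first common window of at least 60 minutes is 15:30-17:00, so the earliest start is 15:30.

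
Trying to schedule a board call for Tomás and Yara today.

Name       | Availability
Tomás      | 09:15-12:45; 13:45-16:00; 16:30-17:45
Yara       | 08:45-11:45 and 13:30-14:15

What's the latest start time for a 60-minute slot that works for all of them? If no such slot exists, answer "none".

Tomás ∩ Yara: 09:15-11:45, 13:45-14:15.
The last common window of at least 60 minutes is 09:15-11:45; a 60-minute meeting can start as late as 10:45 and still end by 11:45.

10:45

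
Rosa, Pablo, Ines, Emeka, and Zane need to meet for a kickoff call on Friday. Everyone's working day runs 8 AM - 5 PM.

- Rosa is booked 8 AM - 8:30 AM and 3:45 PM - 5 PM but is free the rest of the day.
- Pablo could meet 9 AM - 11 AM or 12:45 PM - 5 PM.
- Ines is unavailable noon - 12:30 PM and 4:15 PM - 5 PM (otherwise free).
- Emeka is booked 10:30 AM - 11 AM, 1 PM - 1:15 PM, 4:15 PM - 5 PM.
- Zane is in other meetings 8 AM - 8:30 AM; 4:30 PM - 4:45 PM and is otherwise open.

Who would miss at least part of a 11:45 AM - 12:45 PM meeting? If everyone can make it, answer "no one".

Ines, Pablo

Rosa free: 08:30-15:45 (invert busy blocks within the working day).
Pablo free: 09:00-11:00, 12:45-17:00.
Ines free: 08:00-12:00, 12:30-16:15 (invert busy blocks within the working day).
Emeka free: 08:00-10:30, 11:00-13:00, 13:15-16:15 (invert busy blocks within the working day).
Zane free: 08:30-16:30, 16:45-17:00 (invert busy blocks within the working day).
Rosa: free for 11:45-12:45. Pablo: not fully free for 11:45-12:45. Ines: not fully free for 11:45-12:45. Emeka: free for 11:45-12:45. Zane: free for 11:45-12:45.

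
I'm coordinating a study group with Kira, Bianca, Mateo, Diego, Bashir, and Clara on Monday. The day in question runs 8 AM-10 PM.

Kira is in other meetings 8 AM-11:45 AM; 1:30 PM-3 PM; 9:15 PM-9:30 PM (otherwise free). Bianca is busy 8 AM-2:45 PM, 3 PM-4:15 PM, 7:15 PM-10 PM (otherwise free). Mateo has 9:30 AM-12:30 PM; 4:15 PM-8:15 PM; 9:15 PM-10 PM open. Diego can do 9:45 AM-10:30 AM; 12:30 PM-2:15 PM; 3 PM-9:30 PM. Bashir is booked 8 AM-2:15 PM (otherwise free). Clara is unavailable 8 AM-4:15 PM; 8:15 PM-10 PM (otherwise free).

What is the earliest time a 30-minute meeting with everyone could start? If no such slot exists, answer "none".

16:15

Kira free: 11:45-13:30, 15:00-21:15, 21:30-22:00 (invert busy blocks within the working day).
Bianca free: 14:45-15:00, 16:15-19:15 (invert busy blocks within the working day).
Mateo free: 09:30-12:30, 16:15-20:15, 21:15-22:00.
Diego free: 09:45-10:30, 12:30-14:15, 15:00-21:30.
Bashir free: 14:15-22:00 (invert busy blocks within the working day).
Clara free: 16:15-20:15 (invert busy blocks within the working day).
Kira ∩ Bianca: 16:15-19:15.
Kira ∩ Bianca ∩ Mateo: 16:15-19:15.
Kira ∩ Bianca ∩ Mateo ∩ Diego: 16:15-19:15.
Kira ∩ Bianca ∩ Mateo ∩ Diego ∩ Bashir: 16:15-19:15.
Kira ∩ Bianca ∩ Mateo ∩ Diego ∩ Bashir ∩ Clara: 16:15-19:15.
The first common window of at least 30 minutes is 16:15-19:15, so the earliest start is 16:15.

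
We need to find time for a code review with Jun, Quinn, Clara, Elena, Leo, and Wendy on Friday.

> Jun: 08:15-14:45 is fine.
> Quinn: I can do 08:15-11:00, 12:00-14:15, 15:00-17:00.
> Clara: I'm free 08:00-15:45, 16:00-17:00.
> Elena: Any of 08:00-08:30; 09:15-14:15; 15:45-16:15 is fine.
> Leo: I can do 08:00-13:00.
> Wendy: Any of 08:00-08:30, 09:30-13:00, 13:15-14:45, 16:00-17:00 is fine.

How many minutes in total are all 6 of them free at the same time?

Jun ∩ Quinn: 08:15-11:00, 12:00-14:15.
Jun ∩ Quinn ∩ Clara: 08:15-11:00, 12:00-14:15.
Jun ∩ Quinn ∩ Clara ∩ Elena: 08:15-08:30, 09:15-11:00, 12:00-14:15.
Jun ∩ Quinn ∩ Clara ∩ Elena ∩ Leo: 08:15-08:30, 09:15-11:00, 12:00-13:00.
Jun ∩ Quinn ∩ Clara ∩ Elena ∩ Leo ∩ Wendy: 08:15-08:30, 09:30-11:00, 12:00-13:00.
Summing the common windows: 15 + 90 + 60 = 165 minutes.

165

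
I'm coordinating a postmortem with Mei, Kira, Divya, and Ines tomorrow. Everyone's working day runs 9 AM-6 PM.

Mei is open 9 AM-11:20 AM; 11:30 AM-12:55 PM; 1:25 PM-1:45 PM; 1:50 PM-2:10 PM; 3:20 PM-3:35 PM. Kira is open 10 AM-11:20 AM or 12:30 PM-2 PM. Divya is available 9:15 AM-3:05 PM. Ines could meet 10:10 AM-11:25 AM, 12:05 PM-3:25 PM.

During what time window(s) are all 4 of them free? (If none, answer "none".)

10:10-11:20, 12:30-12:55, 13:25-13:45, 13:50-14:00

Mei ∩ Kira: 10:00-11:20, 12:30-12:55, 13:25-13:45, 13:50-14:00.
Mei ∩ Kira ∩ Divya: 10:00-11:20, 12:30-12:55, 13:25-13:45, 13:50-14:00.
Mei ∩ Kira ∩ Divya ∩ Ines: 10:10-11:20, 12:30-12:55, 13:25-13:45, 13:50-14:00.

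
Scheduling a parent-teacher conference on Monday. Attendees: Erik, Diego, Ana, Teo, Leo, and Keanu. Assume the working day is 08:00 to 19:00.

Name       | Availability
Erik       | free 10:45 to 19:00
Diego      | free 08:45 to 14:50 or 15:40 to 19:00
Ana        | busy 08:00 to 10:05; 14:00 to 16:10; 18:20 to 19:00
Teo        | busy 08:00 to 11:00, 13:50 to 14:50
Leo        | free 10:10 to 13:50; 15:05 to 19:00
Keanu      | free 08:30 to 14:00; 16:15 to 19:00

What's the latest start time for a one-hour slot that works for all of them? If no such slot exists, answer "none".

17:20

Erik free: 10:45-19:00.
Diego free: 08:45-14:50, 15:40-19:00.
Ana free: 10:05-14:00, 16:10-18:20 (invert busy blocks within the working day).
Teo free: 11:00-13:50, 14:50-19:00 (invert busy blocks within the working day).
Leo free: 10:10-13:50, 15:05-19:00.
Keanu free: 08:30-14:00, 16:15-19:00.
Erik ∩ Diego: 10:45-14:50, 15:40-19:00.
Erik ∩ Diego ∩ Ana: 10:45-14:00, 16:10-18:20.
Erik ∩ Diego ∩ Ana ∩ Teo: 11:00-13:50, 16:10-18:20.
Erik ∩ Diego ∩ Ana ∩ Teo ∩ Leo: 11:00-13:50, 16:10-18:20.
Erik ∩ Diego ∩ Ana ∩ Teo ∩ Leo ∩ Keanu: 11:00-13:50, 16:15-18:20.
The last common window of at least 60 minutes is 16:15-18:20; a 60-minute meeting can start as late as 17:20 and still end by 18:20.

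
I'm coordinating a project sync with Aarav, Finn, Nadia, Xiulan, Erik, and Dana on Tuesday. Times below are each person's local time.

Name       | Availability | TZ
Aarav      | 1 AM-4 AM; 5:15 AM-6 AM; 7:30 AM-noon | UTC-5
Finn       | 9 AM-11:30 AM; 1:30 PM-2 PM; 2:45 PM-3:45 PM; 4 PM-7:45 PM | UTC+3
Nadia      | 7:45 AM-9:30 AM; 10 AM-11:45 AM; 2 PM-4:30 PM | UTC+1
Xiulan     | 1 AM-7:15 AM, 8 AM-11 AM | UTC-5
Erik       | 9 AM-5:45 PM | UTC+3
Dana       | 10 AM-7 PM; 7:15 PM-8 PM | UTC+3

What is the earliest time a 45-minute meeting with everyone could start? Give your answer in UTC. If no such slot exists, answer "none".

Aarav in UTC: 06:00-09:00, 10:15-11:00, 12:30-17:00 (add 5h to convert from UTC-5).
Finn in UTC: 06:00-08:30, 10:30-11:00, 11:45-12:45, 13:00-16:45 (subtract 3h to convert from UTC+3).
Nadia in UTC: 06:45-08:30, 09:00-10:45, 13:00-15:30 (subtract 1h to convert from UTC+1).
Xiulan in UTC: 06:00-12:15, 13:00-16:00 (add 5h to convert from UTC-5).
Erik in UTC: 06:00-14:45 (subtract 3h to convert from UTC+3).
Dana in UTC: 07:00-16:00, 16:15-17:00 (subtract 3h to convert from UTC+3).
Aarav ∩ Finn: 06:00-08:30, 10:30-11:00, 12:30-12:45, 13:00-16:45.
Aarav ∩ Finn ∩ Nadia: 06:45-08:30, 10:30-10:45, 13:00-15:30.
Aarav ∩ Finn ∩ Nadia ∩ Xiulan: 06:45-08:30, 10:30-10:45, 13:00-15:30.
Aarav ∩ Finn ∩ Nadia ∩ Xiulan ∩ Erik: 06:45-08:30, 10:30-10:45, 13:00-14:45.
Aarav ∩ Finn ∩ Nadia ∩ Xiulan ∩ Erik ∩ Dana: 07:00-08:30, 10:30-10:45, 13:00-14:45.
The first common window of at least 45 minutes is 07:00-08:30, so the earliest start is 07:00.

07:00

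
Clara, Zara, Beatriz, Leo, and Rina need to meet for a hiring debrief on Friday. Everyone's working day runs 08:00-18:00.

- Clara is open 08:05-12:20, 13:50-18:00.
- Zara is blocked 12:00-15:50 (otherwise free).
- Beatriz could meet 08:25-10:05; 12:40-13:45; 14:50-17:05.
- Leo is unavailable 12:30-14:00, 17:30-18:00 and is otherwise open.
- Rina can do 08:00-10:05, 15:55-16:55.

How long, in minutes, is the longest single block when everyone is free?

Clara free: 08:05-12:20, 13:50-18:00.
Zara free: 08:00-12:00, 15:50-18:00 (invert busy blocks within the working day).
Beatriz free: 08:25-10:05, 12:40-13:45, 14:50-17:05.
Leo free: 08:00-12:30, 14:00-17:30 (invert busy blocks within the working day).
Rina free: 08:00-10:05, 15:55-16:55.
Clara ∩ Zara: 08:05-12:00, 15:50-18:00.
Clara ∩ Zara ∩ Beatriz: 08:25-10:05, 15:50-17:05.
Clara ∩ Zara ∩ Beatriz ∩ Leo: 08:25-10:05, 15:50-17:05.
Clara ∩ Zara ∩ Beatriz ∩ Leo ∩ Rina: 08:25-10:05, 15:55-16:55.
So the common availability across everyone is 08:25-10:05, 15:55-16:55.
The longest is 08:25-10:05 at 100 minutes.

100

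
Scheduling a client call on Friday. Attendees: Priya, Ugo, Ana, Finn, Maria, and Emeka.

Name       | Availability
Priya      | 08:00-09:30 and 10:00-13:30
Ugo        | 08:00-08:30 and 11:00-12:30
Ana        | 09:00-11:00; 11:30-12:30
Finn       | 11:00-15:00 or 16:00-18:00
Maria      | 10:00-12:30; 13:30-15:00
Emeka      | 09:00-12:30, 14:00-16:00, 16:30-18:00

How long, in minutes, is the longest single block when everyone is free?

Priya ∩ Ugo: 08:00-08:30, 11:00-12:30.
Priya ∩ Ugo ∩ Ana: 11:30-12:30.
Priya ∩ Ugo ∩ Ana ∩ Finn: 11:30-12:30.
Priya ∩ Ugo ∩ Ana ∩ Finn ∩ Maria: 11:30-12:30.
Priya ∩ Ugo ∩ Ana ∩ Finn ∩ Maria ∩ Emeka: 11:30-12:30.
The longest is 11:30-12:30 at 60 minutes.

60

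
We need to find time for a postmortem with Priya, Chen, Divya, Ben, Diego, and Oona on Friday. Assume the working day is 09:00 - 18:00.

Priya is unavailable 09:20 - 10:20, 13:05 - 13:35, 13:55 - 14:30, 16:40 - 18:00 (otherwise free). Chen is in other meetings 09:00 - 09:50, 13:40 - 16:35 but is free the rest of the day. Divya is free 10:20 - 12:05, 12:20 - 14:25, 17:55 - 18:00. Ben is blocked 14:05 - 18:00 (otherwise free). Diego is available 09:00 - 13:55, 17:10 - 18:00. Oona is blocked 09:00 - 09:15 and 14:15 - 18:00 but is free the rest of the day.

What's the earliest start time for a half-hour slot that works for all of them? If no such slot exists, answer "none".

10:20

Priya free: 09:00-09:20, 10:20-13:05, 13:35-13:55, 14:30-16:40 (invert busy blocks within the working day).
Chen free: 09:50-13:40, 16:35-18:00 (invert busy blocks within the working day).
Divya free: 10:20-12:05, 12:20-14:25, 17:55-18:00.
Ben free: 09:00-14:05 (invert busy blocks within the working day).
Diego free: 09:00-13:55, 17:10-18:00.
Oona free: 09:15-14:15 (invert busy blocks within the working day).
Priya ∩ Chen: 10:20-13:05, 13:35-13:40, 16:35-16:40.
Priya ∩ Chen ∩ Divya: 10:20-12:05, 12:20-13:05, 13:35-13:40.
Priya ∩ Chen ∩ Divya ∩ Ben: 10:20-12:05, 12:20-13:05, 13:35-13:40.
Priya ∩ Chen ∩ Divya ∩ Ben ∩ Diego: 10:20-12:05, 12:20-13:05, 13:35-13:40.
Priya ∩ Chen ∩ Divya ∩ Ben ∩ Diego ∩ Oona: 10:20-12:05, 12:20-13:05, 13:35-13:40.
The first common window of at least 30 minutes is 10:20-12:05, so the earliest start is 10:20.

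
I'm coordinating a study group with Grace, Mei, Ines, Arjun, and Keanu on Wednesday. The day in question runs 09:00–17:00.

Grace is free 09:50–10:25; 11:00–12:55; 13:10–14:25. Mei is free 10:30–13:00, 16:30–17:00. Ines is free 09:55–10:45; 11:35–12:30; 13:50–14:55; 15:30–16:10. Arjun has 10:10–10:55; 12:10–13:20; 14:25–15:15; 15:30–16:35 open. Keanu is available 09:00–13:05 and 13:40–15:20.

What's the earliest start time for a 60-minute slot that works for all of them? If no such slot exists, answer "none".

Grace ∩ Mei: 11:00-12:55.
Grace ∩ Mei ∩ Ines: 11:35-12:30.
Grace ∩ Mei ∩ Ines ∩ Arjun: 12:10-12:30.
Grace ∩ Mei ∩ Ines ∩ Arjun ∩ Keanu: 12:10-12:30.
No common window is at least 60 minutes long.

none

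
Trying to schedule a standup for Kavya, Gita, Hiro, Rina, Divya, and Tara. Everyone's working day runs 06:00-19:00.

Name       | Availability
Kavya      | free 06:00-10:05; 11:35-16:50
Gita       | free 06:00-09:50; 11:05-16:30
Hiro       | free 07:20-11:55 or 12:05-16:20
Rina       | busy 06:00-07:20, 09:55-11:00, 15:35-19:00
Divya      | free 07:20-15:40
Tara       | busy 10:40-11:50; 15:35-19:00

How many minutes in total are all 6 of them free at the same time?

365

Kavya free: 06:00-10:05, 11:35-16:50.
Gita free: 06:00-09:50, 11:05-16:30.
Hiro free: 07:20-11:55, 12:05-16:20.
Rina free: 07:20-09:55, 11:00-15:35 (invert busy blocks within the working day).
Divya free: 07:20-15:40.
Tara free: 06:00-10:40, 11:50-15:35 (invert busy blocks within the working day).
Kavya ∩ Gita: 06:00-09:50, 11:35-16:30.
Kavya ∩ Gita ∩ Hiro: 07:20-09:50, 11:35-11:55, 12:05-16:20.
Kavya ∩ Gita ∩ Hiro ∩ Rina: 07:20-09:50, 11:35-11:55, 12:05-15:35.
Kavya ∩ Gita ∩ Hiro ∩ Rina ∩ Divya: 07:20-09:50, 11:35-11:55, 12:05-15:35.
Kavya ∩ Gita ∩ Hiro ∩ Rina ∩ Divya ∩ Tara: 07:20-09:50, 11:50-11:55, 12:05-15:35.
So the common availability across everyone is 07:20-09:50, 11:50-11:55, 12:05-15:35.
Summing the common windows: 150 + 5 + 210 = 365 minutes.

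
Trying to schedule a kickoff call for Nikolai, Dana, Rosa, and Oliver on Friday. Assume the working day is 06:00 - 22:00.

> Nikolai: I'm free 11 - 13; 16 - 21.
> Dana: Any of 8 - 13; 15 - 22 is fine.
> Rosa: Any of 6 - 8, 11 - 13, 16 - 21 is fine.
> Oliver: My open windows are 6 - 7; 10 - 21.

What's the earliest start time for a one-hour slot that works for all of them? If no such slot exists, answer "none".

Nikolai ∩ Dana: 11:00-13:00, 16:00-21:00.
Nikolai ∩ Dana ∩ Rosa: 11:00-13:00, 16:00-21:00.
Nikolai ∩ Dana ∩ Rosa ∩ Oliver: 11:00-13:00, 16:00-21:00.
The first common window of at least 60 minutes is 11:00-13:00, so the earliest start is 11:00.

11:00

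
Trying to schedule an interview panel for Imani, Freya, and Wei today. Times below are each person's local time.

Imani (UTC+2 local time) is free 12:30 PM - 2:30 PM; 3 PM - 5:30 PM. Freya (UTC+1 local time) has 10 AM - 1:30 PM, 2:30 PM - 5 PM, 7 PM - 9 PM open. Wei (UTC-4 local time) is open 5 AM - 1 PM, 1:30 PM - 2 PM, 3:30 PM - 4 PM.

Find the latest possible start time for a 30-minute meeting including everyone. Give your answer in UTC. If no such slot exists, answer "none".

Imani in UTC: 10:30-12:30, 13:00-15:30 (subtract 2h to convert from UTC+2).
Freya in UTC: 09:00-12:30, 13:30-16:00, 18:00-20:00 (subtract 1h to convert from UTC+1).
Wei in UTC: 09:00-17:00, 17:30-18:00, 19:30-20:00 (add 4h to convert from UTC-4).
Imani ∩ Freya: 10:30-12:30, 13:30-15:30.
Imani ∩ Freya ∩ Wei: 10:30-12:30, 13:30-15:30.
The last common window of at least 30 minutes is 13:30-15:30; a 30-minute meeting can start as late as 15:00 and still end by 15:30.

15:00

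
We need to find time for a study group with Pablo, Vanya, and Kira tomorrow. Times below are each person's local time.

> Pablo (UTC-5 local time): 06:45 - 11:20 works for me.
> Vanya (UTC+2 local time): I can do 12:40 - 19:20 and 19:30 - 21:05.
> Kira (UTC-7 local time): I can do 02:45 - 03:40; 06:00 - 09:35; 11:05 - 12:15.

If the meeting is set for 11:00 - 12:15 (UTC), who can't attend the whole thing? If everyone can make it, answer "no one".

Pablo in UTC: 11:45-16:20 (add 5h to convert from UTC-5).
Vanya in UTC: 10:40-17:20, 17:30-19:05 (subtract 2h to convert from UTC+2).
Kira in UTC: 09:45-10:40, 13:00-16:35, 18:05-19:15 (add 7h to convert from UTC-7).
Pablo: not fully free for 11:00-12:15. Vanya: free for 11:00-12:15. Kira: not fully free for 11:00-12:15.

Kira, Pablo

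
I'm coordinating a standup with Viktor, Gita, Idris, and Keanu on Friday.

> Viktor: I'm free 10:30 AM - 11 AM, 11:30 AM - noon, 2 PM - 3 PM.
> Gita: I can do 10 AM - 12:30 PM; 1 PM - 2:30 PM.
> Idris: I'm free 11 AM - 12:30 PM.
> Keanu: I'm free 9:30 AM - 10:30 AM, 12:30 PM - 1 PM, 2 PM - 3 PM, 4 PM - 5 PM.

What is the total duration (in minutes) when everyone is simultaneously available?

0

Viktor ∩ Gita: 10:30-11:00, 11:30-12:00, 14:00-14:30.
Viktor ∩ Gita ∩ Idris: 11:30-12:00.
Viktor ∩ Gita ∩ Idris ∩ Keanu: ∅.
There is no time when everyone is free.
There is no common window, so the total is 0 minutes.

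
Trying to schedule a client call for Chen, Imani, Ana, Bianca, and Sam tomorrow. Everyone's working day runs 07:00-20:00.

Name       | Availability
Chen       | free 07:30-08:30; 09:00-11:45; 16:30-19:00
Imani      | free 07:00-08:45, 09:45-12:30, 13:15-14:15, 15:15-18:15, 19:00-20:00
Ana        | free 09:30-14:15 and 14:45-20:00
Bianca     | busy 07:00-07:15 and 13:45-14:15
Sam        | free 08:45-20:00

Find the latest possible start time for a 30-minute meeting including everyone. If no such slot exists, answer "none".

Chen free: 07:30-08:30, 09:00-11:45, 16:30-19:00.
Imani free: 07:00-08:45, 09:45-12:30, 13:15-14:15, 15:15-18:15, 19:00-20:00.
Ana free: 09:30-14:15, 14:45-20:00.
Bianca free: 07:15-13:45, 14:15-20:00 (invert busy blocks within the working day).
Sam free: 08:45-20:00.
Chen ∩ Imani: 07:30-08:30, 09:45-11:45, 16:30-18:15.
Chen ∩ Imani ∩ Ana: 09:45-11:45, 16:30-18:15.
Chen ∩ Imani ∩ Ana ∩ Bianca: 09:45-11:45, 16:30-18:15.
Chen ∩ Imani ∩ Ana ∩ Bianca ∩ Sam: 09:45-11:45, 16:30-18:15.
The last common window of at least 30 minutes is 16:30-18:15; a 30-minute meeting can start as late as 17:45 and still end by 18:15.

17:45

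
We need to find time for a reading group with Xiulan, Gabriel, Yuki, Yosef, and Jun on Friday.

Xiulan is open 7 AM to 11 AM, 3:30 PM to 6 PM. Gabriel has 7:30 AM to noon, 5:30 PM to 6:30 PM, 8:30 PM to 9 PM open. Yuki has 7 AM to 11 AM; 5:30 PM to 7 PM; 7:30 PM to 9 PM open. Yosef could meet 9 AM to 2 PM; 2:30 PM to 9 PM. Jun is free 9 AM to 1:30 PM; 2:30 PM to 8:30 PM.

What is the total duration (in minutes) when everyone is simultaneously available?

Xiulan ∩ Gabriel: 07:30-11:00, 17:30-18:00.
Xiulan ∩ Gabriel ∩ Yuki: 07:30-11:00, 17:30-18:00.
Xiulan ∩ Gabriel ∩ Yuki ∩ Yosef: 09:00-11:00, 17:30-18:00.
Xiulan ∩ Gabriel ∩ Yuki ∩ Yosef ∩ Jun: 09:00-11:00, 17:30-18:00.
Those are the intersection windows.
Summing the common windows: 120 + 30 = 150 minutes.

150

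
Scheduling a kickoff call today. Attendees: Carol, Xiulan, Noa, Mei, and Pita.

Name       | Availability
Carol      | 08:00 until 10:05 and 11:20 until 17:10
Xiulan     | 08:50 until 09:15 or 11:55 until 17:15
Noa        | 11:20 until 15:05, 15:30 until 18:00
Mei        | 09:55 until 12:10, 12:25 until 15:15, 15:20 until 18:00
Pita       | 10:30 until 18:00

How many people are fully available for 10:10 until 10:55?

1

Mei can make the full 10:10-10:55 slot — that's 1.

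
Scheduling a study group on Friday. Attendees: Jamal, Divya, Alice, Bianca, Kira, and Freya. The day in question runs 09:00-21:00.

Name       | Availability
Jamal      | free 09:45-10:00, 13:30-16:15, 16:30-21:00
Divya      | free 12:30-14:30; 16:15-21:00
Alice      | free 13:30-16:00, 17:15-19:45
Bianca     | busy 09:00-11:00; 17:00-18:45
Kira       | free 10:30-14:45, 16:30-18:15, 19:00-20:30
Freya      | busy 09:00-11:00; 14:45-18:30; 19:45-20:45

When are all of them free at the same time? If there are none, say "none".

13:30-14:30, 19:00-19:45

Jamal free: 09:45-10:00, 13:30-16:15, 16:30-21:00.
Divya free: 12:30-14:30, 16:15-21:00.
Alice free: 13:30-16:00, 17:15-19:45.
Bianca free: 11:00-17:00, 18:45-21:00 (invert busy blocks within the working day).
Kira free: 10:30-14:45, 16:30-18:15, 19:00-20:30.
Freya free: 11:00-14:45, 18:30-19:45, 20:45-21:00 (invert busy blocks within the working day).
Jamal ∩ Divya: 13:30-14:30, 16:30-21:00.
Jamal ∩ Divya ∩ Alice: 13:30-14:30, 17:15-19:45.
Jamal ∩ Divya ∩ Alice ∩ Bianca: 13:30-14:30, 18:45-19:45.
Jamal ∩ Divya ∩ Alice ∩ Bianca ∩ Kira: 13:30-14:30, 19:00-19:45.
Jamal ∩ Divya ∩ Alice ∩ Bianca ∩ Kira ∩ Freya: 13:30-14:30, 19:00-19:45.
So the common availability across everyone is 13:30-14:30, 19:00-19:45.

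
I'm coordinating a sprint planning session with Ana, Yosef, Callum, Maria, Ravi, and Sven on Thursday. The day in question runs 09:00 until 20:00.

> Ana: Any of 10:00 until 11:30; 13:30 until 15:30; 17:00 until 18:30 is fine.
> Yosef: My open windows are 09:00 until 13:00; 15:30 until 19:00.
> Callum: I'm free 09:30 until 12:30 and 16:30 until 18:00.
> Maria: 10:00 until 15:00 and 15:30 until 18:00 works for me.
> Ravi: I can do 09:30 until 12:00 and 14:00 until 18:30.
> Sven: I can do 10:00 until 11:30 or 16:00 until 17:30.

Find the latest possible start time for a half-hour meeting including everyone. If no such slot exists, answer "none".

Ana ∩ Yosef: 10:00-11:30, 17:00-18:30.
Ana ∩ Yosef ∩ Callum: 10:00-11:30, 17:00-18:00.
Ana ∩ Yosef ∩ Callum ∩ Maria: 10:00-11:30, 17:00-18:00.
Ana ∩ Yosef ∩ Callum ∩ Maria ∩ Ravi: 10:00-11:30, 17:00-18:00.
Ana ∩ Yosef ∩ Callum ∩ Maria ∩ Ravi ∩ Sven: 10:00-11:30, 17:00-17:30.
The last common window of at least 30 minutes is 17:00-17:30; a 30-minute meeting can start as late as 17:00 and still end by 17:30.

17:00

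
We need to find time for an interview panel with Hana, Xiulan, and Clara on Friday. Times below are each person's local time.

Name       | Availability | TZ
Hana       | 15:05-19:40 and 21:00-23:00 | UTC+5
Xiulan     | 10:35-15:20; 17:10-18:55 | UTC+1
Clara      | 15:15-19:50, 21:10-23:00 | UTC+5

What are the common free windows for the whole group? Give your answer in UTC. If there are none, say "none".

Hana in UTC: 10:05-14:40, 16:00-18:00 (subtract 5h to convert from UTC+5).
Xiulan in UTC: 09:35-14:20, 16:10-17:55 (subtract 1h to convert from UTC+1).
Clara in UTC: 10:15-14:50, 16:10-18:00 (subtract 5h to convert from UTC+5).
Hana ∩ Xiulan: 10:05-14:20, 16:10-17:55.
Hana ∩ Xiulan ∩ Clara: 10:15-14:20, 16:10-17:55.

10:15-14:20, 16:10-17:55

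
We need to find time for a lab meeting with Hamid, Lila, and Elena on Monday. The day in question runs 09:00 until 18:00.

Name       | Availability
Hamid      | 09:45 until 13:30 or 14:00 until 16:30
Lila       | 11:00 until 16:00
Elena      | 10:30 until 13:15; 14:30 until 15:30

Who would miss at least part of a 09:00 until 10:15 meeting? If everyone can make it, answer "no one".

Elena, Hamid, Lila

Hamid: not fully free for 09:00-10:15. Lila: not fully free for 09:00-10:15. Elena: not fully free for 09:00-10:15.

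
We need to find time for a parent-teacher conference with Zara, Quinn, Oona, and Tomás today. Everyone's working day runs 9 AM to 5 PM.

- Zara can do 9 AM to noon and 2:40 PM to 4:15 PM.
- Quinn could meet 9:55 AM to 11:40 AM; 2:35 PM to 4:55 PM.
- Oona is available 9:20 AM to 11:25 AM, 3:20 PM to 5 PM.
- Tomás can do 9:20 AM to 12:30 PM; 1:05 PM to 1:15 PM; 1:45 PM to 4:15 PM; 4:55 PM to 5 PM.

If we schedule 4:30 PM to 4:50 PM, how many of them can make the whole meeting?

2

Quinn and Oona can make the full 16:30-16:50 slot — that's 2.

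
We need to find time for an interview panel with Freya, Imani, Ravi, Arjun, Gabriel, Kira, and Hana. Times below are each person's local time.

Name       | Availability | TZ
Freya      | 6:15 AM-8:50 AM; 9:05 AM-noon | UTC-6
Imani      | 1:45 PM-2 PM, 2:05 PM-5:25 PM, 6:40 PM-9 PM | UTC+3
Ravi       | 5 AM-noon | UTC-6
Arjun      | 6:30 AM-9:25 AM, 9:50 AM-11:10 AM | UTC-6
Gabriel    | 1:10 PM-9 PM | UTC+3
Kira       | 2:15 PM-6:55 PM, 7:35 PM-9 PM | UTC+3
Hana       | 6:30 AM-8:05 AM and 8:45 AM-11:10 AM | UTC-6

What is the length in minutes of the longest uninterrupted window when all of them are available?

95

Freya in UTC: 12:15-14:50, 15:05-18:00 (add 6h to convert from UTC-6).
Imani in UTC: 10:45-11:00, 11:05-14:25, 15:40-18:00 (subtract 3h to convert from UTC+3).
Ravi in UTC: 11:00-18:00 (add 6h to convert from UTC-6).
Arjun in UTC: 12:30-15:25, 15:50-17:10 (add 6h to convert from UTC-6).
Gabriel in UTC: 10:10-18:00 (subtract 3h to convert from UTC+3).
Kira in UTC: 11:15-15:55, 16:35-18:00 (subtract 3h to convert from UTC+3).
Hana in UTC: 12:30-14:05, 14:45-17:10 (add 6h to convert from UTC-6).
Freya ∩ Imani: 12:15-14:25, 15:40-18:00.
Freya ∩ Imani ∩ Ravi: 12:15-14:25, 15:40-18:00.
Freya ∩ Imani ∩ Ravi ∩ Arjun: 12:30-14:25, 15:50-17:10.
Freya ∩ Imani ∩ Ravi ∩ Arjun ∩ Gabriel: 12:30-14:25, 15:50-17:10.
Freya ∩ Imani ∩ Ravi ∩ Arjun ∩ Gabriel ∩ Kira: 12:30-14:25, 15:50-15:55, 16:35-17:10.
Freya ∩ Imani ∩ Ravi ∩ Arjun ∩ Gabriel ∩ Kira ∩ Hana: 12:30-14:05, 15:50-15:55, 16:35-17:10.
The longest is 12:30-14:05 at 95 minutes.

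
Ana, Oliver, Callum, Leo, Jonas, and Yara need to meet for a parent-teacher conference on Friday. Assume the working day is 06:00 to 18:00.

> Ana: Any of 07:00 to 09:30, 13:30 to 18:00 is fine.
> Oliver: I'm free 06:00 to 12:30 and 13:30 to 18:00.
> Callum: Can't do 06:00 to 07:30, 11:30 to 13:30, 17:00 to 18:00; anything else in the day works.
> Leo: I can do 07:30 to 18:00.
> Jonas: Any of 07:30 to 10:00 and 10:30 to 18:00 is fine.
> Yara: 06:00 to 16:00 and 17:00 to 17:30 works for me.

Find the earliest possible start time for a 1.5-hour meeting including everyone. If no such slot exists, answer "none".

Ana free: 07:00-09:30, 13:30-18:00.
Oliver free: 06:00-12:30, 13:30-18:00.
Callum free: 07:30-11:30, 13:30-17:00 (invert busy blocks within the working day).
Leo free: 07:30-18:00.
Jonas free: 07:30-10:00, 10:30-18:00.
Yara free: 06:00-16:00, 17:00-17:30.
Ana ∩ Oliver: 07:00-09:30, 13:30-18:00.
Ana ∩ Oliver ∩ Callum: 07:30-09:30, 13:30-17:00.
Ana ∩ Oliver ∩ Callum ∩ Leo: 07:30-09:30, 13:30-17:00.
Ana ∩ Oliver ∩ Callum ∩ Leo ∩ Jonas: 07:30-09:30, 13:30-17:00.
Ana ∩ Oliver ∩ Callum ∩ Leo ∩ Jonas ∩ Yara: 07:30-09:30, 13:30-16:00.
Those are the intersection windows.
The first common window of at least 90 minutes is 07:30-09:30, so the earliest start is 07:30.

07:30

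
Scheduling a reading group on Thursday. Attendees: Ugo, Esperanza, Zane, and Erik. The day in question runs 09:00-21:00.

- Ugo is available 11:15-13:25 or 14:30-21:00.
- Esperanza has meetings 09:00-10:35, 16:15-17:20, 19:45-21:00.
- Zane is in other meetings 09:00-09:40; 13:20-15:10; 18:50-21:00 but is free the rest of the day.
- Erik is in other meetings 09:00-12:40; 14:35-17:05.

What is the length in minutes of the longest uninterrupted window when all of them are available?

Ugo free: 11:15-13:25, 14:30-21:00.
Esperanza free: 10:35-16:15, 17:20-19:45 (invert busy blocks within the working day).
Zane free: 09:40-13:20, 15:10-18:50 (invert busy blocks within the working day).
Erik free: 12:40-14:35, 17:05-21:00 (invert busy blocks within the working day).
Ugo ∩ Esperanza: 11:15-13:25, 14:30-16:15, 17:20-19:45.
Ugo ∩ Esperanza ∩ Zane: 11:15-13:20, 15:10-16:15, 17:20-18:50.
Ugo ∩ Esperanza ∩ Zane ∩ Erik: 12:40-13:20, 17:20-18:50.
The longest is 17:20-18:50 at 90 minutes.

90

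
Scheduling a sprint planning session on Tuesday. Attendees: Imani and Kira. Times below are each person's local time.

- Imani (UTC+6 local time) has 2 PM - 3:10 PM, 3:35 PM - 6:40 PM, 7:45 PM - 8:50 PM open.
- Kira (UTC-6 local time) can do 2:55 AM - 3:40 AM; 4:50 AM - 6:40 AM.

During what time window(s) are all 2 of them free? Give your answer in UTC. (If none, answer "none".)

08:55-09:10, 09:35-09:40, 10:50-12:40

Imani in UTC: 08:00-09:10, 09:35-12:40, 13:45-14:50 (subtract 6h to convert from UTC+6).
Kira in UTC: 08:55-09:40, 10:50-12:40 (add 6h to convert from UTC-6).
Imani ∩ Kira: 08:55-09:10, 09:35-09:40, 10:50-12:40.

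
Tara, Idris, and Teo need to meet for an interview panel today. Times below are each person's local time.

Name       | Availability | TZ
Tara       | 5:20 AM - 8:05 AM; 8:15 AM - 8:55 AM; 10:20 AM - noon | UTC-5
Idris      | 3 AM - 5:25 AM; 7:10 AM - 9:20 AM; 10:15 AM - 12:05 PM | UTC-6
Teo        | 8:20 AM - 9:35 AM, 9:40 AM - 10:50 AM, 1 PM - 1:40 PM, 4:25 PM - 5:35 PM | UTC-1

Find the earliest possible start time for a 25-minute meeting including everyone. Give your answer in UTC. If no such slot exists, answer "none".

Tara in UTC: 10:20-13:05, 13:15-13:55, 15:20-17:00 (add 5h to convert from UTC-5).
Idris in UTC: 09:00-11:25, 13:10-15:20, 16:15-18:05 (add 6h to convert from UTC-6).
Teo in UTC: 09:20-10:35, 10:40-11:50, 14:00-14:40, 17:25-18:35 (add 1h to convert from UTC-1).
Tara ∩ Idris: 10:20-11:25, 13:15-13:55, 16:15-17:00.
Tara ∩ Idris ∩ Teo: 10:20-10:35, 10:40-11:25.
The first common window of at least 25 minutes is 10:40-11:25, so the earliest start is 10:40.

10:40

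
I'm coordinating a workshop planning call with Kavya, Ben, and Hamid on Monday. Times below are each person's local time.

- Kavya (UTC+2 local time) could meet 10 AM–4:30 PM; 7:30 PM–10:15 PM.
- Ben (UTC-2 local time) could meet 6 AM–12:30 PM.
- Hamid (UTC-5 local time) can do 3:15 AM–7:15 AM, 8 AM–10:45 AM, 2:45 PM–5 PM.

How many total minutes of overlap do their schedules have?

Kavya in UTC: 08:00-14:30, 17:30-20:15 (subtract 2h to convert from UTC+2).
Ben in UTC: 08:00-14:30 (add 2h to convert from UTC-2).
Hamid in UTC: 08:15-12:15, 13:00-15:45, 19:45-22:00 (add 5h to convert from UTC-5).
Kavya ∩ Ben: 08:00-14:30.
Kavya ∩ Ben ∩ Hamid: 08:15-12:15, 13:00-14:30.
So the common availability across everyone is 08:15-12:15, 13:00-14:30.
Summing the common windows: 240 + 90 = 330 minutes.

330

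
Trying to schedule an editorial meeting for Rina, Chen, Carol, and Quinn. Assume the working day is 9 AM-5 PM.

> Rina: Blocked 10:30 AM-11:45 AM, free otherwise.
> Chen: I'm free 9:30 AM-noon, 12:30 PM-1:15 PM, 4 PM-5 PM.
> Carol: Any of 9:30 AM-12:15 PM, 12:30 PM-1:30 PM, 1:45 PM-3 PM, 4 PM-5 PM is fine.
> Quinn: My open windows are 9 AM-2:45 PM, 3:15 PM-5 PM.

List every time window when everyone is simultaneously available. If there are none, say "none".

Rina free: 09:00-10:30, 11:45-17:00 (invert busy blocks within the working day).
Chen free: 09:30-12:00, 12:30-13:15, 16:00-17:00.
Carol free: 09:30-12:15, 12:30-13:30, 13:45-15:00, 16:00-17:00.
Quinn free: 09:00-14:45, 15:15-17:00.
Rina ∩ Chen: 09:30-10:30, 11:45-12:00, 12:30-13:15, 16:00-17:00.
Rina ∩ Chen ∩ Carol: 09:30-10:30, 11:45-12:00, 12:30-13:15, 16:00-17:00.
Rina ∩ Chen ∩ Carol ∩ Quinn: 09:30-10:30, 11:45-12:00, 12:30-13:15, 16:00-17:00.
So the common availability across everyone is 09:30-10:30, 11:45-12:00, 12:30-13:15, 16:00-17:00.

09:30-10:30, 11:45-12:00, 12:30-13:15, 16:00-17:00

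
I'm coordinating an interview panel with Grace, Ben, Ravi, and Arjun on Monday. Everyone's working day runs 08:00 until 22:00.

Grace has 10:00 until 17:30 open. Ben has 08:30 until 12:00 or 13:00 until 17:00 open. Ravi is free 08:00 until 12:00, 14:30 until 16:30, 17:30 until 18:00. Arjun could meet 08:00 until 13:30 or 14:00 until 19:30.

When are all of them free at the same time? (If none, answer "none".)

10:00-12:00, 14:30-16:30

Grace ∩ Ben: 10:00-12:00, 13:00-17:00.
Grace ∩ Ben ∩ Ravi: 10:00-12:00, 14:30-16:30.
Grace ∩ Ben ∩ Ravi ∩ Arjun: 10:00-12:00, 14:30-16:30.
Those are the intersection windows.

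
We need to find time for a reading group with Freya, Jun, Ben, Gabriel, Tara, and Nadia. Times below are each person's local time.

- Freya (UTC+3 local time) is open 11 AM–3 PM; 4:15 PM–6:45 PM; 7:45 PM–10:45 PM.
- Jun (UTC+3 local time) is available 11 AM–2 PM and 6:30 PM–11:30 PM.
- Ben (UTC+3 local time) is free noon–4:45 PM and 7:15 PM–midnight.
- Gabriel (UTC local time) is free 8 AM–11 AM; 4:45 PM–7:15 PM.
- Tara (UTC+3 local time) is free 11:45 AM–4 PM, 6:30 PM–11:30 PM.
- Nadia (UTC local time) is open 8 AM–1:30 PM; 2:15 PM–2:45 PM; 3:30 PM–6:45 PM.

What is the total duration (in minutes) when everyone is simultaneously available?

240

Freya in UTC: 08:00-12:00, 13:15-15:45, 16:45-19:45 (subtract 3h to convert from UTC+3).
Jun in UTC: 08:00-11:00, 15:30-20:30 (subtract 3h to convert from UTC+3).
Ben in UTC: 09:00-13:45, 16:15-21:00 (subtract 3h to convert from UTC+3).
Gabriel in UTC: 08:00-11:00, 16:45-19:15.
Tara in UTC: 08:45-13:00, 15:30-20:30 (subtract 3h to convert from UTC+3).
Nadia in UTC: 08:00-13:30, 14:15-14:45, 15:30-18:45.
Freya ∩ Jun: 08:00-11:00, 15:30-15:45, 16:45-19:45.
Freya ∩ Jun ∩ Ben: 09:00-11:00, 16:45-19:45.
Freya ∩ Jun ∩ Ben ∩ Gabriel: 09:00-11:00, 16:45-19:15.
Freya ∩ Jun ∩ Ben ∩ Gabriel ∩ Tara: 09:00-11:00, 16:45-19:15.
Freya ∩ Jun ∩ Ben ∩ Gabriel ∩ Tara ∩ Nadia: 09:00-11:00, 16:45-18:45.
Summing the common windows: 120 + 120 = 240 minutes.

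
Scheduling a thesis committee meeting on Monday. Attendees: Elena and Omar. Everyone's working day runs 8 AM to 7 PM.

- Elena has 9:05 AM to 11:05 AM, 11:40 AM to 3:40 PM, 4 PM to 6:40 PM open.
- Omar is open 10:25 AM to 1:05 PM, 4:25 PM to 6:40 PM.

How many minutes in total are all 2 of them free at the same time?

Elena ∩ Omar: 10:25-11:05, 11:40-13:05, 16:25-18:40.
So the common availability across everyone is 10:25-11:05, 11:40-13:05, 16:25-18:40.
Summing the common windows: 40 + 85 + 135 = 260 minutes.

260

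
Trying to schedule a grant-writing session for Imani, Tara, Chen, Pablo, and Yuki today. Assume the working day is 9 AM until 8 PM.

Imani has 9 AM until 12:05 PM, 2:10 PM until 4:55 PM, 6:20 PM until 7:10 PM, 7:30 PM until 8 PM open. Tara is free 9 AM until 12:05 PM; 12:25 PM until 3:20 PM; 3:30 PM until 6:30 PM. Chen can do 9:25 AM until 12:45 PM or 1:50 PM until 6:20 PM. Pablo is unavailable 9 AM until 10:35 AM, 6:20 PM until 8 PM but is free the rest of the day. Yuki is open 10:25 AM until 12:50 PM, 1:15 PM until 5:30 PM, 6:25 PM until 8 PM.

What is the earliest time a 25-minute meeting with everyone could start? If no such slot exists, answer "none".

Imani free: 09:00-12:05, 14:10-16:55, 18:20-19:10, 19:30-20:00.
Tara free: 09:00-12:05, 12:25-15:20, 15:30-18:30.
Chen free: 09:25-12:45, 13:50-18:20.
Pablo free: 10:35-18:20 (invert busy blocks within the working day).
Yuki free: 10:25-12:50, 13:15-17:30, 18:25-20:00.
Imani ∩ Tara: 09:00-12:05, 14:10-15:20, 15:30-16:55, 18:20-18:30.
Imani ∩ Tara ∩ Chen: 09:25-12:05, 14:10-15:20, 15:30-16:55.
Imani ∩ Tara ∩ Chen ∩ Pablo: 10:35-12:05, 14:10-15:20, 15:30-16:55.
Imani ∩ Tara ∩ Chen ∩ Pablo ∩ Yuki: 10:35-12:05, 14:10-15:20, 15:30-16:55.
The first common window of at least 25 minutes is 10:35-12:05, so the earliest start is 10:35.

10:35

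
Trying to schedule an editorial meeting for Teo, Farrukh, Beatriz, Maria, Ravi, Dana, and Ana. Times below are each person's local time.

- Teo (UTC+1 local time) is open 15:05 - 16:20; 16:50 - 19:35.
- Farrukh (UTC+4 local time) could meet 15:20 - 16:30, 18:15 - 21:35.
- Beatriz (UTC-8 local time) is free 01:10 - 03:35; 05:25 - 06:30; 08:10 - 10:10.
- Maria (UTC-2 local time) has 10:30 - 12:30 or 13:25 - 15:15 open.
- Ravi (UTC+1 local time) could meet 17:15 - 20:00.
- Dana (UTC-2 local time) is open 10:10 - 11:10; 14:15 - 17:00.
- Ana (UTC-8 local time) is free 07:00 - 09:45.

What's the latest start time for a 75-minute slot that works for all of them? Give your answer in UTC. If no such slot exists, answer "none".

Teo in UTC: 14:05-15:20, 15:50-18:35 (subtract 1h to convert from UTC+1).
Farrukh in UTC: 11:20-12:30, 14:15-17:35 (subtract 4h to convert from UTC+4).
Beatriz in UTC: 09:10-11:35, 13:25-14:30, 16:10-18:10 (add 8h to convert from UTC-8).
Maria in UTC: 12:30-14:30, 15:25-17:15 (add 2h to convert from UTC-2).
Ravi in UTC: 16:15-19:00 (subtract 1h to convert from UTC+1).
Dana in UTC: 12:10-13:10, 16:15-19:00 (add 2h to convert from UTC-2).
Ana in UTC: 15:00-17:45 (add 8h to convert from UTC-8).
Teo ∩ Farrukh: 14:15-15:20, 15:50-17:35.
Teo ∩ Farrukh ∩ Beatriz: 14:15-14:30, 16:10-17:35.
Teo ∩ Farrukh ∩ Beatriz ∩ Maria: 14:15-14:30, 16:10-17:15.
Teo ∩ Farrukh ∩ Beatriz ∩ Maria ∩ Ravi: 16:15-17:15.
Teo ∩ Farrukh ∩ Beatriz ∩ Maria ∩ Ravi ∩ Dana: 16:15-17:15.
Teo ∩ Farrukh ∩ Beatriz ∩ Maria ∩ Ravi ∩ Dana ∩ Ana: 16:15-17:15.
No common window is at least 75 minutes long.

none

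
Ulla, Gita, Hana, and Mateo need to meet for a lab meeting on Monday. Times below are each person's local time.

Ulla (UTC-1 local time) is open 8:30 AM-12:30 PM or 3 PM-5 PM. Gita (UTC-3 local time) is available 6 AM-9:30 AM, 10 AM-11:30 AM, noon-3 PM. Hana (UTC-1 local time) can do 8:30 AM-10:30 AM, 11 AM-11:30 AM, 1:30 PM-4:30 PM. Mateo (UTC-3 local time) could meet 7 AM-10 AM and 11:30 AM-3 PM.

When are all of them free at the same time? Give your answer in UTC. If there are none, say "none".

10:00-11:30, 12:00-12:30, 16:00-17:30

Ulla in UTC: 09:30-13:30, 16:00-18:00 (add 1h to convert from UTC-1).
Gita in UTC: 09:00-12:30, 13:00-14:30, 15:00-18:00 (add 3h to convert from UTC-3).
Hana in UTC: 09:30-11:30, 12:00-12:30, 14:30-17:30 (add 1h to convert from UTC-1).
Mateo in UTC: 10:00-13:00, 14:30-18:00 (add 3h to convert from UTC-3).
Ulla ∩ Gita: 09:30-12:30, 13:00-13:30, 16:00-18:00.
Ulla ∩ Gita ∩ Hana: 09:30-11:30, 12:00-12:30, 16:00-17:30.
Ulla ∩ Gita ∩ Hana ∩ Mateo: 10:00-11:30, 12:00-12:30, 16:00-17:30.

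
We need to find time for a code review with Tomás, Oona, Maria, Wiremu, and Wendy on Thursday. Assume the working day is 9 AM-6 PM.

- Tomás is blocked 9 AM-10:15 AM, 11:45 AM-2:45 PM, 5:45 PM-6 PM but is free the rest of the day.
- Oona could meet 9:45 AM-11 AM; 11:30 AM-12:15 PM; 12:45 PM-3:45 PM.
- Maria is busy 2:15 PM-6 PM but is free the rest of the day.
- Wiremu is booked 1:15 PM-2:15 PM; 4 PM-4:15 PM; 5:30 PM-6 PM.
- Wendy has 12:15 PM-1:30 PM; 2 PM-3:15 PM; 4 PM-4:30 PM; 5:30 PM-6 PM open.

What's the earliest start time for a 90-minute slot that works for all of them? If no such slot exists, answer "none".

Tomás free: 10:15-11:45, 14:45-17:45 (invert busy blocks within the working day).
Oona free: 09:45-11:00, 11:30-12:15, 12:45-15:45.
Maria free: 09:00-14:15 (invert busy blocks within the working day).
Wiremu free: 09:00-13:15, 14:15-16:00, 16:15-17:30 (invert busy blocks within the working day).
Wendy free: 12:15-13:30, 14:00-15:15, 16:00-16:30, 17:30-18:00.
Tomás ∩ Oona: 10:15-11:00, 11:30-11:45, 14:45-15:45.
Tomás ∩ Oona ∩ Maria: 10:15-11:00, 11:30-11:45.
Tomás ∩ Oona ∩ Maria ∩ Wiremu: 10:15-11:00, 11:30-11:45.
Tomás ∩ Oona ∩ Maria ∩ Wiremu ∩ Wendy: ∅.
There is no time when everyone is free.
No common window is at least 90 minutes long.

none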